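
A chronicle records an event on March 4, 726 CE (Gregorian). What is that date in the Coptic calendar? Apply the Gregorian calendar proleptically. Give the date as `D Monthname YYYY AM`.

4 Paremhat 442 AM

Both dates share Julian Day Number 1986288; in the Coptic calendar that is 4 Paremhat 442 AM.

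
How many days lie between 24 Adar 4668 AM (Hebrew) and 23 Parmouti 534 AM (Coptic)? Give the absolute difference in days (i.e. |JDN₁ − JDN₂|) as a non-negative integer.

JDN of the first date = 2052764.
JDN of the second date = 2019940.
|2019940 − 2052764| = 32824.

32824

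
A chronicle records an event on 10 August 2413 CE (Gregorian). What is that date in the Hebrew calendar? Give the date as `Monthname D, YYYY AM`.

Av 13, 6173 AM

Both dates share Julian Day Number 2602612; in the Hebrew calendar that is 13 Av 6173 AM.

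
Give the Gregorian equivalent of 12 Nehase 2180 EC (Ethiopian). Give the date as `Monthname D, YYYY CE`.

August 19, 2188 CE

Both dates share Julian Day Number 2520442; in the Gregorian calendar that is 19 August 2188 CE.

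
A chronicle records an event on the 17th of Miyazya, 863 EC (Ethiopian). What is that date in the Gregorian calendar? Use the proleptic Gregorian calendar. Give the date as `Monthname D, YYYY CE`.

April 16, 871 CE

Both dates share Julian Day Number 2039292; in the Gregorian calendar that is 16 April 871 CE.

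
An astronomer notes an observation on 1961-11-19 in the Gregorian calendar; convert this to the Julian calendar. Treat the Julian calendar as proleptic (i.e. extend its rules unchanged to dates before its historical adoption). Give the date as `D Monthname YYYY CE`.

The Julian–Gregorian offset here is 13 days (Julian trailing).
19 November 1961 Gregorian − 13 days → 6 November 1961 Julian.

6 November 1961 CE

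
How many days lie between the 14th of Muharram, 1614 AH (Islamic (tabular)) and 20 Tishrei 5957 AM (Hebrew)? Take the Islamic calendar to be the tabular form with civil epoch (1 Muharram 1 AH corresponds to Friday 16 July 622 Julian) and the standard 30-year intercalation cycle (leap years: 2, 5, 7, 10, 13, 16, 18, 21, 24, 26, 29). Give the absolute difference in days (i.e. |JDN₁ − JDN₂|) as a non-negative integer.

First date → JDN 2520046; second date → JDN 2523419.
The interval is |2520046 − 2523419| = 3373 days.

3373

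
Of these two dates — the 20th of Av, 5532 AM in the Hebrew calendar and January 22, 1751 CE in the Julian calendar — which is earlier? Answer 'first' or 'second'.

Converting both to JDN: 2368501 vs 2360632; the smaller is the second.

second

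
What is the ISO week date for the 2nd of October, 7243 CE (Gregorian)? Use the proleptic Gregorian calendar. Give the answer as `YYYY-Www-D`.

The weekday is Friday (ISO weekday 5).
That Friday belongs to ISO week 40 of ISO year 7243.

7243-W40-5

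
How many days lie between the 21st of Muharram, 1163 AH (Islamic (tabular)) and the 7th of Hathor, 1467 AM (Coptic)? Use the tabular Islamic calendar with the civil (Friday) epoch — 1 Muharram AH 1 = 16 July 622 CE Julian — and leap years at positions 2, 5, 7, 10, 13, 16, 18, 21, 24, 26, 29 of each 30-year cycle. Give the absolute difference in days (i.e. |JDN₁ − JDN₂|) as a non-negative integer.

First date → JDN 2360234; second date → JDN 2360552.
The interval is |2360234 − 2360552| = 318 days.

318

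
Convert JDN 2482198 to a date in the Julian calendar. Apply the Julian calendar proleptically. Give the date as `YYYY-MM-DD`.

The Gregorian equivalent of JDN 2482198 is 4 December 2083.
In the Julian calendar that day is 2083-11-21.

2083-11-21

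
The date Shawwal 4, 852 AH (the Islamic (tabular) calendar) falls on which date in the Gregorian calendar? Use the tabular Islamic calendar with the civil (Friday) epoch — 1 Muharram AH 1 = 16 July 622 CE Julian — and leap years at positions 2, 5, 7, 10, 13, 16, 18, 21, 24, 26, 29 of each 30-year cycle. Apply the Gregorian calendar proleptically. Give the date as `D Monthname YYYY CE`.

Both dates share Julian Day Number 2250275; in the Gregorian calendar that is 10 December 1448 CE.

10 December 1448 CE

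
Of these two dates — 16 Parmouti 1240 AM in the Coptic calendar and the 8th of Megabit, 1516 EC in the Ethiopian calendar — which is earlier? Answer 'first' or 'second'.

second

First date → JDN 2277800; second date → JDN 2277762.
JDN 2277762 < JDN 2277800, so the second date is earlier.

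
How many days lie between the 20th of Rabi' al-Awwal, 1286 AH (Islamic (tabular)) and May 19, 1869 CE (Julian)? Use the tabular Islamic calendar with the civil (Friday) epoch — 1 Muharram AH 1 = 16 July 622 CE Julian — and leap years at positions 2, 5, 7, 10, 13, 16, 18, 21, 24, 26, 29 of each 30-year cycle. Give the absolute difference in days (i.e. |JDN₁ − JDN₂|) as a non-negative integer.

JDN of the first date = 2403879.
JDN of the second date = 2403849.
|2403849 − 2403879| = 30.

30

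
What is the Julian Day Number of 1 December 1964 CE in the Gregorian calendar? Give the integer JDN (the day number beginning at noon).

2438731

JDN 2400001 is 17 November 1858 CE (Gregorian), MJD 0; the target day is +38730 days from there, so JDN = 2438731.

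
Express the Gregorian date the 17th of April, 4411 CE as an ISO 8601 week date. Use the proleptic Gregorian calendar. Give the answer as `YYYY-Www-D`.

The weekday is Sunday (ISO weekday 7).
That Sunday belongs to ISO week 15 of ISO year 4411.

4411-W15-7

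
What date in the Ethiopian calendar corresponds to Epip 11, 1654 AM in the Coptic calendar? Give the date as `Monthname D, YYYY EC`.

The source date corresponds to 18 July 1938 in the Gregorian calendar (JDN 2429098).
That day falls on 11 Hamle 1930 EC in the Ethiopian calendar.

Hamle 11, 1930 EC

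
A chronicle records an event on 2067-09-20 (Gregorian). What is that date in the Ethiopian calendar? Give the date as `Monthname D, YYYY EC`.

Julian Day Number of the source date = 2476279.
Converting JDN 2476279 to the Ethiopian calendar gives 9 Meskerem 2060 EC.

Meskerem 9, 2060 EC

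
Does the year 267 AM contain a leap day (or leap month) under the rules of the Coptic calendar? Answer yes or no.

267 mod 4 = 3; in the Coptic calendar a year is leap when year mod 4 = 3, so it is a leap year.

yes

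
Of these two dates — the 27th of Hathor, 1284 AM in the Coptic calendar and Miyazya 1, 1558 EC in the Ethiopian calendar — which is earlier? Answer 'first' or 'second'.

First date → JDN 2293732; second date → JDN 2293125.
JDN 2293125 < JDN 2293732, so the second date is earlier.

second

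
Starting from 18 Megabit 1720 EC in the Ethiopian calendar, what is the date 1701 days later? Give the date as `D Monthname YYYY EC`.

13 Hidar 1725 EC

JDN of 18 Megabit 1720 EC = 2352283.
2352283 + 1701 = 2353984.
JDN 2353984 in the Ethiopian calendar is 13 Hidar 1725 EC.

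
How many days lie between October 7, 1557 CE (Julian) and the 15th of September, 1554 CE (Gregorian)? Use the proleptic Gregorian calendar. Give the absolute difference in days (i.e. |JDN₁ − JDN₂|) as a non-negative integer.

1128

First date → JDN 2290032; second date → JDN 2288904.
The interval is |2290032 − 2288904| = 1128 days.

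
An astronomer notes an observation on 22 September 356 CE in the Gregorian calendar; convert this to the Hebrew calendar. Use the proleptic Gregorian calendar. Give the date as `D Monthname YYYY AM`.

Both dates share Julian Day Number 1851351; in the Hebrew calendar that is 10 Tishrei 4117 AM.

10 Tishrei 4117 AM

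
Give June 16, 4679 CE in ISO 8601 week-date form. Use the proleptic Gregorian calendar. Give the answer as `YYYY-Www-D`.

4679-W25-1

The weekday is Monday (ISO weekday 1).
That Monday belongs to ISO week 25 of ISO year 4679.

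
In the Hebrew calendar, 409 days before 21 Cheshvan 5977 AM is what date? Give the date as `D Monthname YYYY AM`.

26 Elul 5975 AM

JDN of 21 Cheshvan 5977 AM = 2530744.
2530744 − 409 = 2530335.
JDN 2530335 in the Hebrew calendar is 26 Elul 5975 AM.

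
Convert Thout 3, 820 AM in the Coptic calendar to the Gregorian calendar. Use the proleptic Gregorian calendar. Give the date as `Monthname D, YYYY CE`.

Both dates share Julian Day Number 2124172; in the Gregorian calendar that is 8 September 1103 CE.

September 8, 1103 CE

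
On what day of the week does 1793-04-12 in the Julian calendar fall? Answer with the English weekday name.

Equivalently 23 April 1793 Gregorian, JDN 2376053.
2376053 ≡ 1 (mod 7); counting from Monday = 0 gives Tuesday.

Tuesday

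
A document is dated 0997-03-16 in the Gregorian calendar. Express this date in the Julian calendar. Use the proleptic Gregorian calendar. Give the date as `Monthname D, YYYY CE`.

The Julian–Gregorian offset here is 5 days (Julian trailing).
16 March 997 Gregorian − 5 days → 11 March 997 Julian.

March 11, 997 CE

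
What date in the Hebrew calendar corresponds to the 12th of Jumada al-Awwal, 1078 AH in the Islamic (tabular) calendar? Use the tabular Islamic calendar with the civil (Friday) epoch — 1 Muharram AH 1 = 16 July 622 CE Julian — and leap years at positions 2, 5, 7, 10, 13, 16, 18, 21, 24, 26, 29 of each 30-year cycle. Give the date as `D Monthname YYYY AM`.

Julian Day Number of the source date = 2330222.
Converting JDN 2330222 to the Hebrew calendar gives 12 Cheshvan 5428 AM.

12 Cheshvan 5428 AM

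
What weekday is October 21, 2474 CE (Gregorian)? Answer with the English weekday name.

Sunday

Since JDN mod 7 = 6 (0 = Monday), the day is Sunday.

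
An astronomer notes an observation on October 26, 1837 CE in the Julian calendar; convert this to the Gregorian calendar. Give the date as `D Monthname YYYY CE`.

At this point the Julian calendar is 12 days behind the Gregorian.
26 October 1837 Julian + 12 days → 7 November 1837 Gregorian.

7 November 1837 CE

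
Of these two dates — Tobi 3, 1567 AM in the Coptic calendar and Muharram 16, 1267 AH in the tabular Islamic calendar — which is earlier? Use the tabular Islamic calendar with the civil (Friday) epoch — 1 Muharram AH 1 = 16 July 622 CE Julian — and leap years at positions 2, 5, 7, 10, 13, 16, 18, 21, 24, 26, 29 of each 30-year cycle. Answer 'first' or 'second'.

Converting both to JDN: 2397133 vs 2397083; the smaller is the second.

second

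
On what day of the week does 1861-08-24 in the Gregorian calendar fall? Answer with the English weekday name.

JDN 2401012 mod 7 = 5, and JDN 0 was a Monday, so this is a Saturday.

Saturday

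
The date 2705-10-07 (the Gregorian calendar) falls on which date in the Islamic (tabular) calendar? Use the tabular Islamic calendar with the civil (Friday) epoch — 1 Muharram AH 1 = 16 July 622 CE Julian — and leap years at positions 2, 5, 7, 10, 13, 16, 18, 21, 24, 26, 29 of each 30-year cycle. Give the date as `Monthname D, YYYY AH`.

Both dates share Julian Day Number 2709320; in the tabular Islamic calendar that is 26 Safar 2148 AH.

Safar 26, 2148 AH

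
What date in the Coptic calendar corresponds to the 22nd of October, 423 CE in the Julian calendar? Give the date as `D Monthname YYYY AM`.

Both dates share Julian Day Number 1875853; in the Coptic calendar that is 24 Paopi 140 AM.

24 Paopi 140 AM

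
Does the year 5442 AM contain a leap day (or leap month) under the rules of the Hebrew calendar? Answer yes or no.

Hebrew year 5442 is year 8 of its 19-year Metonic cycle; leap years are at positions 3, 6, 8, 11, 14, 17, 19, so it is a leap year (13 months).

yes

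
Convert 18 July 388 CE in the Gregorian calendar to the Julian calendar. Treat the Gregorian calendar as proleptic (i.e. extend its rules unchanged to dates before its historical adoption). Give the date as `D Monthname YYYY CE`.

17 July 388 CE

For dates in this range the Gregorian date is 1 day ahead of the Julian.
18 July 388 Gregorian − 1 day → 17 July 388 Julian.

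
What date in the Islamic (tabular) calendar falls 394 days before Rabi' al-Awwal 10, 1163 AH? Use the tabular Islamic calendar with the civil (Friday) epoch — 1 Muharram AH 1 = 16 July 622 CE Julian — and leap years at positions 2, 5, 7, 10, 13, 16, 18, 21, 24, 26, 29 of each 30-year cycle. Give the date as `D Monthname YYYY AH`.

The starting date is JDN 2360282; 2360282 − 394 = 2359888.
JDN 2359888 corresponds to 29 Muharram 1162 AH.

29 Muharram 1162 AH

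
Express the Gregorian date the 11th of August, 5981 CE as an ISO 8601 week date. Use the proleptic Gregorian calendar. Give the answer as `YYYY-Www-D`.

5981-W33-2

The weekday is Tuesday (ISO weekday 2).
That Tuesday belongs to ISO week 33 of ISO year 5981.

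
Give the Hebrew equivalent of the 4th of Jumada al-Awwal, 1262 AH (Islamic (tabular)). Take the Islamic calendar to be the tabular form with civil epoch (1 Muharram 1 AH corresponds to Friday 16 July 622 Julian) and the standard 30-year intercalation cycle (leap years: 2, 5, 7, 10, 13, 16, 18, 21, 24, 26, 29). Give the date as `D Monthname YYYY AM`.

4 Iyar 5606 AM

The source date corresponds to 30 April 1846 in the Gregorian calendar (JDN 2395417).
That day falls on 4 Iyar 5606 AM in the Hebrew calendar.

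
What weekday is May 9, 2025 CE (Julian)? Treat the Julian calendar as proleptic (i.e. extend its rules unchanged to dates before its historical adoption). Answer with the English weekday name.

Thursday

This is JDN 2460818 (22 May 2025 Gregorian).
Since JDN mod 7 = 3 (0 = Monday), the day is Thursday.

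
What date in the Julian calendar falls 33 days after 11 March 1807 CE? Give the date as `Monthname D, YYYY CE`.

The starting date is JDN 2381134; 2381134 + 33 = 2381167.
JDN 2381167 corresponds to April 13, 1807 CE.

April 13, 1807 CE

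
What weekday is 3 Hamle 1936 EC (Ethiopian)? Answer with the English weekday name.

Monday

Equivalently 10 July 1944 Gregorian, JDN 2431282.
JDN 2431282 mod 7 = 0, and JDN 0 was a Monday, so this is a Monday.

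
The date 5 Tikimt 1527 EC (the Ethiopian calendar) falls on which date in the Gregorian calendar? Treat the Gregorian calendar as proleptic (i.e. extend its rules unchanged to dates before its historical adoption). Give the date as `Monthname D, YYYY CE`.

October 12, 1534 CE

Both dates share Julian Day Number 2281626; in the Gregorian calendar that is 12 October 1534 CE.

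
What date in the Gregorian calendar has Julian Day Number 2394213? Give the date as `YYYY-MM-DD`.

1843-01-12

Counting from JDN 2299161 = 15 Oct 1582 gives an offset of 95052 days.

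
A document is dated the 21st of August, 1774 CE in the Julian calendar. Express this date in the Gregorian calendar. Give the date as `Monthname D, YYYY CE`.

September 1, 1774 CE

For dates in this range the Gregorian date is 11 days ahead of the Julian.
21 August 1774 Julian + 11 days → 1 September 1774 Gregorian.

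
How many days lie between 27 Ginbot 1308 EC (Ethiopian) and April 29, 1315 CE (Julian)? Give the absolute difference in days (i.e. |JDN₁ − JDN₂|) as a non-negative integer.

JDN of the first date = 2201869.
JDN of the second date = 2201480.
|2201480 − 2201869| = 389.

389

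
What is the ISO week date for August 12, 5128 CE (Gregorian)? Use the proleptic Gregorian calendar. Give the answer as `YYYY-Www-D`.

5128-W32-7

The weekday is Sunday (ISO weekday 7).
That Sunday belongs to ISO week 32 of ISO year 5128.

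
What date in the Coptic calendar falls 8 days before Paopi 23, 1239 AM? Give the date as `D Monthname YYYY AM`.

JDN of Paopi 23, 1239 AM = 2277261.
2277261 − 8 = 2277253.
JDN 2277253 in the Coptic calendar is 15 Paopi 1239 AM.

15 Paopi 1239 AM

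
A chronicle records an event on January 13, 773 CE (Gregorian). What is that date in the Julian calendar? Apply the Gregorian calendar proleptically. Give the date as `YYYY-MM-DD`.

The Julian–Gregorian offset here is 4 days (Julian trailing).
13 January 773 Gregorian − 4 days → 9 January 773 Julian.

0773-01-09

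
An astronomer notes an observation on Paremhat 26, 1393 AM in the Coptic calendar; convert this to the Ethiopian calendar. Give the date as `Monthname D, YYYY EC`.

Megabit 26, 1669 EC

Both dates share Julian Day Number 2333663; in the Ethiopian calendar that is 26 Megabit 1669 EC.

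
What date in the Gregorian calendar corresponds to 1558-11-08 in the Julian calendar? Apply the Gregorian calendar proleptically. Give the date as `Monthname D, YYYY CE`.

At this point the Julian calendar is 10 days behind the Gregorian.
8 November 1558 Julian + 10 days → 18 November 1558 Gregorian.

November 18, 1558 CE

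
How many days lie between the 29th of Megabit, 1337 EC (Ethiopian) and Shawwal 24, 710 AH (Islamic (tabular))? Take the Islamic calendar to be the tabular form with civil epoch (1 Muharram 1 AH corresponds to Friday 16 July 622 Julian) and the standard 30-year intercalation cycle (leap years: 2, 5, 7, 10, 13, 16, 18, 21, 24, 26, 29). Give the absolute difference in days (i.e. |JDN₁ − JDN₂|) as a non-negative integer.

12428

First date → JDN 2212403; second date → JDN 2199975.
The interval is |2212403 − 2199975| = 12428 days.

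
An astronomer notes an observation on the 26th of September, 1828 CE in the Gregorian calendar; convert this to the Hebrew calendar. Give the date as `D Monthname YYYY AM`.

18 Tishrei 5589 AM

Both dates share Julian Day Number 2388992; in the Hebrew calendar that is 18 Tishrei 5589 AM.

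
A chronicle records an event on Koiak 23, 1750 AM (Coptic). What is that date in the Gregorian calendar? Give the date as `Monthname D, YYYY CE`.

Both dates share Julian Day Number 2463964; in the Gregorian calendar that is 1 January 2034 CE.

January 1, 2034 CE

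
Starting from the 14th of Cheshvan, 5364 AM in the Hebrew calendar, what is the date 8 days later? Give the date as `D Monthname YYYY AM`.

The starting date is JDN 2306835; 2306835 + 8 = 2306843.
JDN 2306843 corresponds to 22 Cheshvan 5364 AM.

22 Cheshvan 5364 AM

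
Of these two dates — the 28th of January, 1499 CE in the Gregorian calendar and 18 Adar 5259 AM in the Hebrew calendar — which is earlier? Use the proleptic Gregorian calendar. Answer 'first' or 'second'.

First date → JDN 2268586; second date → JDN 2268626.
JDN 2268586 < JDN 2268626, so the first date is earlier.

first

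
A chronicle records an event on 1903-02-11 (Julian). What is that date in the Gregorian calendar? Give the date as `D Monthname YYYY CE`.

The Julian–Gregorian offset here is 13 days (Julian trailing).
11 February 1903 Julian + 13 days → 24 February 1903 Gregorian.

24 February 1903 CE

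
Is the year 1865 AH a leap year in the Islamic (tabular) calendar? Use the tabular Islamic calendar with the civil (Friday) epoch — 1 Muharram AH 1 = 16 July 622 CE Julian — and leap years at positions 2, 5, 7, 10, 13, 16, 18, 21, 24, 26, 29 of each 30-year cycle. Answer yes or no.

yes

Year 1865 AH is year 5 of its 30-year cycle; leap positions are 2, 5, 7, 10, 13, 16, 18, 21, 24, 26, 29, so it is a leap year (355 days).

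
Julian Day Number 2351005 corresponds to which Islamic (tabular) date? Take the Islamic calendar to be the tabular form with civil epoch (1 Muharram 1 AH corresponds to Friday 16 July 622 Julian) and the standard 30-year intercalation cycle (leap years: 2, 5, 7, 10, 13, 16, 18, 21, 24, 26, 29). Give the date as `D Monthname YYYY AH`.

5 Muharram 1137 AH

The Gregorian equivalent of JDN 2351005 is 24 September 1724.
In the tabular Islamic calendar that day is 5 Muharram 1137 AH.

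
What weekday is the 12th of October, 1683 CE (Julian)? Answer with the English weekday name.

Friday

This is JDN 2336058 (22 October 1683 Gregorian).
JDN 2336058 mod 7 = 4, and JDN 0 was a Monday, so this is a Friday.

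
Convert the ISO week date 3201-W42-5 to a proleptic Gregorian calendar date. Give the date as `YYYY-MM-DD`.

3201-10-19

ISO week 1 of 3201 is the week containing the first Thursday of 3201.
Week 42, day 5 (Friday) lands on 3201-10-19.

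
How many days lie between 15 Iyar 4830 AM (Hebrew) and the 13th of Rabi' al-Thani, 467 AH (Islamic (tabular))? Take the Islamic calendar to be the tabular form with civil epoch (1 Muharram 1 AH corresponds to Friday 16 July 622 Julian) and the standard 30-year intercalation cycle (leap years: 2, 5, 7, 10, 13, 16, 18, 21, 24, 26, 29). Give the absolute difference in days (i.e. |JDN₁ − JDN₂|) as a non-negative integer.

First date → JDN 2111994; second date → JDN 2113676.
The interval is |2111994 − 2113676| = 1682 days.

1682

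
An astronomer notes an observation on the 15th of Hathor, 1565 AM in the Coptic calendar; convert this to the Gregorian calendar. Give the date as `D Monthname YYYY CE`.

Julian Day Number of the source date = 2396355.
Converting JDN 2396355 to the Gregorian calendar gives 23 November 1848 CE.

23 November 1848 CE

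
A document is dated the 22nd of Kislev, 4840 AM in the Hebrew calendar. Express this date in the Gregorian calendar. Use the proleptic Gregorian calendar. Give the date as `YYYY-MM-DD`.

1079-11-25

Julian Day Number of the source date = 2115485.
Converting JDN 2115485 to the Gregorian calendar gives 25 November 1079 CE.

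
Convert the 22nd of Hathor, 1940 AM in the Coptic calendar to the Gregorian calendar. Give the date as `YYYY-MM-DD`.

Julian Day Number of the source date = 2533331.
Converting JDN 2533331 to the Gregorian calendar gives 4 December 2223 CE.

2223-12-04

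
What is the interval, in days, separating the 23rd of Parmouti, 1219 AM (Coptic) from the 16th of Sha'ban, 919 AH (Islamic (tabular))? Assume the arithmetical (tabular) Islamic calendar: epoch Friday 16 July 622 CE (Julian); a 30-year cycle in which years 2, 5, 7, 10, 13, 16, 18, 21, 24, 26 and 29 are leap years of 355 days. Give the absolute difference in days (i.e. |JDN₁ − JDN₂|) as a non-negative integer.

JDN of the first date = 2270136.
JDN of the second date = 2273971.
|2273971 − 2270136| = 3835.

3835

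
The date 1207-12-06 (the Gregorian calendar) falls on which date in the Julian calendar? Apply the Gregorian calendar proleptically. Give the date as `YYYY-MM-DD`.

At this point the Julian calendar is 7 days behind the Gregorian.
6 December 1207 Gregorian − 7 days → 29 November 1207 Julian.

1207-11-29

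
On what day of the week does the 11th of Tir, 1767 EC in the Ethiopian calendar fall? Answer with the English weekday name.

Tuesday

In the Gregorian calendar this is 17 January 1775 (JDN 2369382).
2369382 ≡ 1 (mod 7); counting from Monday = 0 gives Tuesday.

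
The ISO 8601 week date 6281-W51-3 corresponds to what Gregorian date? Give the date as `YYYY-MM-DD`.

6281-12-21

ISO week 1 of 6281 is the week containing the first Thursday of 6281.
Week 51, day 3 (Wednesday) lands on 6281-12-21.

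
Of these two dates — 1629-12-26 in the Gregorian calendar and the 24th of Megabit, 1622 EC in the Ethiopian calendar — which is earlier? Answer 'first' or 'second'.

The two dates have Julian Day Numbers 2316400 and 2316494 respectively.
Since 2316400 < 2316494, the first date comes first.

first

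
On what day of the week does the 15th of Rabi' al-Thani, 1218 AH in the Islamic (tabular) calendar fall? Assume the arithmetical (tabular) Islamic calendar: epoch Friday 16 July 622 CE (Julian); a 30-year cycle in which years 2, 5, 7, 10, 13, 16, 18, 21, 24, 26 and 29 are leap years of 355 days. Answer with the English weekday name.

Equivalently 4 August 1803 Gregorian, JDN 2379807.
Since JDN mod 7 = 3 (0 = Monday), the day is Thursday.

Thursday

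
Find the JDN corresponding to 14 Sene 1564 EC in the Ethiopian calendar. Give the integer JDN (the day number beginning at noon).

Equivalently 18 June 1572 (proleptic Gregorian).
JDN 2400001 is 17 November 1858 CE (Gregorian), MJD 0; the target day is −104611 days from there, so JDN = 2295390.

2295390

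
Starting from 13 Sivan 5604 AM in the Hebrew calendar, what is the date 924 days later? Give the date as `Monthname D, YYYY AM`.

Kislev 22, 5607 AM

The starting date is JDN 2394718; 2394718 + 924 = 2395642.
JDN 2395642 corresponds to Kislev 22, 5607 AM.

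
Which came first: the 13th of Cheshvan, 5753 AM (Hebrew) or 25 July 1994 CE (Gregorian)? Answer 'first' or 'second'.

The two dates have Julian Day Numbers 2448936 and 2449559 respectively.
Since 2448936 < 2449559, the first date comes first.

first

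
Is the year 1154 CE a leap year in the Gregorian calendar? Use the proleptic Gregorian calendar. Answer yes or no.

1154 is not divisible by 4, so it is a common year.

no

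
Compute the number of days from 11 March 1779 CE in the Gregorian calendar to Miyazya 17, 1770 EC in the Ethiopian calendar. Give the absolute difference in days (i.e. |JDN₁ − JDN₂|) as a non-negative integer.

322

JDN of the first date = 2370896.
JDN of the second date = 2370574.
|2370574 − 2370896| = 322.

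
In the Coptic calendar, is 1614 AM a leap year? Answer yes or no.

1614 mod 4 = 2; in the Coptic calendar a year is leap when year mod 4 = 3, so it is a common year.

no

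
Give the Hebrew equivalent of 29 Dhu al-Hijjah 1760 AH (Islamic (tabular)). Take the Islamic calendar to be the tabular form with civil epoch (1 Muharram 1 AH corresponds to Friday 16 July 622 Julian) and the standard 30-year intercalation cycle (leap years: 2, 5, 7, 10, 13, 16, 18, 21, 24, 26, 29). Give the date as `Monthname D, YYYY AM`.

Julian Day Number of the source date = 2572124.
Converting JDN 2572124 to the Hebrew calendar gives 29 Shevat 6090 AM.

Shevat 29, 6090 AM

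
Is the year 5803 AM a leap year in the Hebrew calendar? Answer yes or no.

Hebrew year 5803 is year 8 of its 19-year Metonic cycle; leap years are at positions 3, 6, 8, 11, 14, 17, 19, so it is a leap year (13 months).

yes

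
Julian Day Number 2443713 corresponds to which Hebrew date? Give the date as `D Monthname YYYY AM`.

The Gregorian equivalent of JDN 2443713 is 23 July 1978.
In the Hebrew calendar that day is 18 Tammuz 5738 AM.

18 Tammuz 5738 AM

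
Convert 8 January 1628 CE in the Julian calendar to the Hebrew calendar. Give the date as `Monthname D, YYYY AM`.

Shevat 13, 5388 AM

The source date corresponds to 18 January 1628 in the Gregorian calendar (JDN 2315692).
That day falls on 13 Shevat 5388 AM in the Hebrew calendar.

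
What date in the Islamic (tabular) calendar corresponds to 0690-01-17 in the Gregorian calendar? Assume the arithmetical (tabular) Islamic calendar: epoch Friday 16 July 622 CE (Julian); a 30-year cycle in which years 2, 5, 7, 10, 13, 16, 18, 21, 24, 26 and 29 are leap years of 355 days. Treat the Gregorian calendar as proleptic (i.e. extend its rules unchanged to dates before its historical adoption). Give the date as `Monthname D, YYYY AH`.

Rajab 27, 70 AH

Julian Day Number of the source date = 1973094.
Converting JDN 1973094 to the tabular Islamic calendar gives 27 Rajab 70 AH.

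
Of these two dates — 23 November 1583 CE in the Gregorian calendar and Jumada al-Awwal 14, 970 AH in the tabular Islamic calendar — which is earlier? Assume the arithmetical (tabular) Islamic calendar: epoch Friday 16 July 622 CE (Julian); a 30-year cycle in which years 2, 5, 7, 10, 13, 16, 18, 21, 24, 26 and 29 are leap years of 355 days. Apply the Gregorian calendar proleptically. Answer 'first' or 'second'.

second

The two dates have Julian Day Numbers 2299565 and 2291952 respectively.
Since 2291952 < 2299565, the second date comes first.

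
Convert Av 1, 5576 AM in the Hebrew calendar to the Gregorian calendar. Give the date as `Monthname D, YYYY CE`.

July 26, 1816 CE

Both dates share Julian Day Number 2384547; in the Gregorian calendar that is 26 July 1816 CE.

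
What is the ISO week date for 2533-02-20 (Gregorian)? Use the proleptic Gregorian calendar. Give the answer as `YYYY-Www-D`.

2533-W08-5

The weekday is Friday (ISO weekday 5).
That Friday belongs to ISO week 8 of ISO year 2533.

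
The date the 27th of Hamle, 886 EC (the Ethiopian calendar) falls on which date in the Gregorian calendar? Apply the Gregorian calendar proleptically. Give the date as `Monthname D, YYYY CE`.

Julian Day Number of the source date = 2047793.
Converting JDN 2047793 to the Gregorian calendar gives 25 July 894 CE.

July 25, 894 CE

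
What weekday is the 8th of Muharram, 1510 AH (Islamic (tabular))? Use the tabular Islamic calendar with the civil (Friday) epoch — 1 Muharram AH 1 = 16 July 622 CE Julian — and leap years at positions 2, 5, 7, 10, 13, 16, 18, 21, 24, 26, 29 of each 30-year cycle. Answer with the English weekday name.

This is JDN 2483186 (18 August 2086 Gregorian).
JDN 2483186 mod 7 = 6, and JDN 0 was a Monday, so this is a Sunday.

Sunday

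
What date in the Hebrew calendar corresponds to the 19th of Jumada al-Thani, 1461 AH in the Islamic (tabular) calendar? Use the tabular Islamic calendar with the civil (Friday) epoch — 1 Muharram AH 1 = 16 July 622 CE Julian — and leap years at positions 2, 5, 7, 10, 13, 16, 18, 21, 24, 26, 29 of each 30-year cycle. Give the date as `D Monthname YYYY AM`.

Julian Day Number of the source date = 2465981.
Converting JDN 2465981 to the Hebrew calendar gives 19 Tammuz 5799 AM.

19 Tammuz 5799 AM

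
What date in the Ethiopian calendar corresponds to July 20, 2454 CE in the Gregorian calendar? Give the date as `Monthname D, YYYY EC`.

Both dates share Julian Day Number 2617566; in the Ethiopian calendar that is 10 Hamle 2446 EC.

Hamle 10, 2446 EC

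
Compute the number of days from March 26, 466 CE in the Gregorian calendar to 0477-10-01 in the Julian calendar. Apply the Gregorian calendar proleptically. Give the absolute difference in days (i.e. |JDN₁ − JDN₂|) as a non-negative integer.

First date → JDN 1891348; second date → JDN 1895556.
The interval is |1891348 − 1895556| = 4208 days.

4208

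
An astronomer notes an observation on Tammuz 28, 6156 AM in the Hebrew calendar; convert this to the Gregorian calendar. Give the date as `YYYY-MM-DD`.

2396-08-03

Julian Day Number of the source date = 2596396.
Converting JDN 2596396 to the Gregorian calendar gives 3 August 2396 CE.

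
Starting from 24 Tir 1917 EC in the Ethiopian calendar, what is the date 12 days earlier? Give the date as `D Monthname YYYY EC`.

12 Tir 1917 EC

The starting date is JDN 2424183; 2424183 − 12 = 2424171.
JDN 2424171 corresponds to 12 Tir 1917 EC.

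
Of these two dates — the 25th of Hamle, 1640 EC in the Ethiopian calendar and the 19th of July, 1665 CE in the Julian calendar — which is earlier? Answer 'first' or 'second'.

first

The two dates have Julian Day Numbers 2323190 and 2329399 respectively.
Since 2323190 < 2329399, the first date comes first.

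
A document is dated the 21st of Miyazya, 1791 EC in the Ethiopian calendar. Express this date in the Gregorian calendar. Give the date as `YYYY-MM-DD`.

Both dates share Julian Day Number 2378248; in the Gregorian calendar that is 27 April 1799 CE.

1799-04-27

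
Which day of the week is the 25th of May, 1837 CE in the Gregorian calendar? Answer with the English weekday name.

Since JDN mod 7 = 3 (0 = Monday), the day is Thursday.

Thursday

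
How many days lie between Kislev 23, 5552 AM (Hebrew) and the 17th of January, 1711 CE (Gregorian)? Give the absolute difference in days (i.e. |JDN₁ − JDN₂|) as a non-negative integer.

First date → JDN 2375562; second date → JDN 2346006.
The interval is |2375562 − 2346006| = 29556 days.

29556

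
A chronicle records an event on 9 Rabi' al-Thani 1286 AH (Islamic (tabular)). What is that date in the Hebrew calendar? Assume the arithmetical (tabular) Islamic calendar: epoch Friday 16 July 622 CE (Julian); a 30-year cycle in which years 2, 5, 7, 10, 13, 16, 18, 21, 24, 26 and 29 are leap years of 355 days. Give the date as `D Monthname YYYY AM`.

Both dates share Julian Day Number 2403898; in the Hebrew calendar that is 11 Av 5629 AM.

11 Av 5629 AM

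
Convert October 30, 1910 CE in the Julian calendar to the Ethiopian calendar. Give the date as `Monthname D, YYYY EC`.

Hidar 3, 1903 EC

The source date corresponds to 12 November 1910 in the Gregorian calendar (JDN 2418988).
That day falls on 3 Hidar 1903 EC in the Ethiopian calendar.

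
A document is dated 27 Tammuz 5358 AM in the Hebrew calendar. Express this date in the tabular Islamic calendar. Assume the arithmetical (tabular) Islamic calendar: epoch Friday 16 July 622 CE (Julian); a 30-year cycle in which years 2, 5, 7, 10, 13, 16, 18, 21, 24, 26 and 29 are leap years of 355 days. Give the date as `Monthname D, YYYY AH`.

Dhu al-Hijjah 27, 1006 AH

The source date corresponds to 31 July 1598 in the Gregorian calendar (JDN 2304929).
That day falls on 27 Dhu al-Hijjah 1006 AH in the tabular Islamic calendar.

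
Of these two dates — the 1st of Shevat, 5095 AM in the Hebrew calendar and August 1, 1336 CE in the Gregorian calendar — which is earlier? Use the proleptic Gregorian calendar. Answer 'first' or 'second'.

The two dates have Julian Day Numbers 2208662 and 2209237 respectively.
Since 2208662 < 2209237, the first date comes first.

first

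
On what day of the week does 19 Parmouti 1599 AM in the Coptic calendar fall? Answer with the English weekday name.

This is JDN 2408927 (26 April 1883 Gregorian).
2408927 ≡ 3 (mod 7); counting from Monday = 0 gives Thursday.

Thursday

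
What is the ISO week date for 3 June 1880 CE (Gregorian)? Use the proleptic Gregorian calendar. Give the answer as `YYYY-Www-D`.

The weekday is Thursday (ISO weekday 4).
That Thursday belongs to ISO week 23 of ISO year 1880.

1880-W23-4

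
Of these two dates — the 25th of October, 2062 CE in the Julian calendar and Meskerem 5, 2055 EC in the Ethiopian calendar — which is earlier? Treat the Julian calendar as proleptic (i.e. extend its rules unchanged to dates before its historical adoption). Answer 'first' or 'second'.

First date → JDN 2474501; second date → JDN 2474448.
JDN 2474448 < JDN 2474501, so the second date is earlier.

second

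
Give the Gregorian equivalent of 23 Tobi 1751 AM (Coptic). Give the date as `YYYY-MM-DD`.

2035-01-31

Both dates share Julian Day Number 2464359; in the Gregorian calendar that is 31 January 2035 CE.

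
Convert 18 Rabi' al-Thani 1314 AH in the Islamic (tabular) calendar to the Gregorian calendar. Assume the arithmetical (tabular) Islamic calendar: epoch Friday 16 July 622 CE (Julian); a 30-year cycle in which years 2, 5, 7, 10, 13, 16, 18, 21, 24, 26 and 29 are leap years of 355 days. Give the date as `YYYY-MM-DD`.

Both dates share Julian Day Number 2413829; in the Gregorian calendar that is 26 September 1896 CE.

1896-09-26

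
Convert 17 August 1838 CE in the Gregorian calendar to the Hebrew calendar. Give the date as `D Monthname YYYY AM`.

26 Av 5598 AM

Julian Day Number of the source date = 2392604.
Converting JDN 2392604 to the Hebrew calendar gives 26 Av 5598 AM.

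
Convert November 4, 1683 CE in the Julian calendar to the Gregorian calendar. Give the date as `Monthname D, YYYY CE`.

At this point the Julian calendar is 10 days behind the Gregorian.
4 November 1683 Julian + 10 days → 14 November 1683 Gregorian.

November 14, 1683 CE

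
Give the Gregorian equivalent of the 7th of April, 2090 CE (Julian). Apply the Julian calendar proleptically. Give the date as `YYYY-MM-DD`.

2090-04-20

For dates in this range the Gregorian date is 13 days ahead of the Julian.
7 April 2090 Julian + 13 days → 20 April 2090 Gregorian.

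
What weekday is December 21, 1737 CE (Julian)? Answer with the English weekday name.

This is JDN 2355852 (1 January 1738 Gregorian).
JDN 2355852 mod 7 = 2, and JDN 0 was a Monday, so this is a Wednesday.

Wednesday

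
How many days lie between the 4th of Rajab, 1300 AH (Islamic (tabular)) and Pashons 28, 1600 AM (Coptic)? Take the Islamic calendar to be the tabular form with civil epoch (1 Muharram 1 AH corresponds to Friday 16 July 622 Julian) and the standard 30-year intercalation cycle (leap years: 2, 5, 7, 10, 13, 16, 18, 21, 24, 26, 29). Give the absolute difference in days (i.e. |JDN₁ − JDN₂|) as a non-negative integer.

First date → JDN 2408942; second date → JDN 2409332.
The interval is |2408942 − 2409332| = 390 days.

390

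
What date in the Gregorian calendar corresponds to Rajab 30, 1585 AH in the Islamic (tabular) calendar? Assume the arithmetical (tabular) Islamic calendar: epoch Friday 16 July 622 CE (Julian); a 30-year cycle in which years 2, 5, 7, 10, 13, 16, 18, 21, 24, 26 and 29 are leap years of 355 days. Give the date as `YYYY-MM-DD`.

Julian Day Number of the source date = 2509963.
Converting JDN 2509963 to the Gregorian calendar gives 11 December 2159 CE.

2159-12-11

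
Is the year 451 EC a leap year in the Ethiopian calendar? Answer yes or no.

451 mod 4 = 3; in the Ethiopian calendar a year is leap when year mod 4 = 3, so it is a leap year.

yes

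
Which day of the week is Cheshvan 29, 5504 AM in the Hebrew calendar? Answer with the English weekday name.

Saturday

Equivalently 16 November 1743 Gregorian, JDN 2357997.
2357997 ≡ 5 (mod 7); counting from Monday = 0 gives Saturday.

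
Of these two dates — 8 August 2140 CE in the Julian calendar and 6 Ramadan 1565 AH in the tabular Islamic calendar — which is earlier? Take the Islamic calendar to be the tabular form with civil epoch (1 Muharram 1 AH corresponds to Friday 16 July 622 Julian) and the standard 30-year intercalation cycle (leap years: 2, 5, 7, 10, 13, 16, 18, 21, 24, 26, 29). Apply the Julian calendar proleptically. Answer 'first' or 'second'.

second

Converting both to JDN: 2502913 vs 2502910; the smaller is the second.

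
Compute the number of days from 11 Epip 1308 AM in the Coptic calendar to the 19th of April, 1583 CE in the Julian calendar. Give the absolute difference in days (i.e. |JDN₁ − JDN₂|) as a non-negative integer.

First date → JDN 2302722; second date → JDN 2299357.
The interval is |2302722 − 2299357| = 3365 days.

3365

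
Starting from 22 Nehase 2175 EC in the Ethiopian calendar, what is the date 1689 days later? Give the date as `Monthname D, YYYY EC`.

Miyazya 4, 2180 EC

Counting 1689 days forward from JDN 2518625 reaches JDN 2520314, which is Miyazya 4, 2180 EC.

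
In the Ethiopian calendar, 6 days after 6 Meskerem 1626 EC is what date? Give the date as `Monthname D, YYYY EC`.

Meskerem 12, 1626 EC

JDN of 6 Meskerem 1626 EC = 2317757.
2317757 + 6 = 2317763.
JDN 2317763 in the Ethiopian calendar is Meskerem 12, 1626 EC.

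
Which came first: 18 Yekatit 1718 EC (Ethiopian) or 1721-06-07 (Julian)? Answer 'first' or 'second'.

second

Converting both to JDN: 2351522 vs 2349811; the smaller is the second.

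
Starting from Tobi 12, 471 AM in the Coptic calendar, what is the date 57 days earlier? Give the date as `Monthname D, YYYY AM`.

JDN of Tobi 12, 471 AM = 1996828.
1996828 − 57 = 1996771.
JDN 1996771 in the Coptic calendar is Hathor 15, 471 AM.

Hathor 15, 471 AM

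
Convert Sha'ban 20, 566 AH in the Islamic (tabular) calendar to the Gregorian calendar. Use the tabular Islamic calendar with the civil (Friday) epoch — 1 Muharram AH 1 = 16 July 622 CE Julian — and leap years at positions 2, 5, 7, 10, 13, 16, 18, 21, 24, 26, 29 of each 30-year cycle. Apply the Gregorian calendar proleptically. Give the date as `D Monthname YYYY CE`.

5 May 1171 CE

Julian Day Number of the source date = 2148883.
Converting JDN 2148883 to the Gregorian calendar gives 5 May 1171 CE.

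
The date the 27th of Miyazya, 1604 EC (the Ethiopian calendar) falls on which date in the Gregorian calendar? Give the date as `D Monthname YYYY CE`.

Julian Day Number of the source date = 2309953.
Converting JDN 2309953 to the Gregorian calendar gives 2 May 1612 CE.

2 May 1612 CE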